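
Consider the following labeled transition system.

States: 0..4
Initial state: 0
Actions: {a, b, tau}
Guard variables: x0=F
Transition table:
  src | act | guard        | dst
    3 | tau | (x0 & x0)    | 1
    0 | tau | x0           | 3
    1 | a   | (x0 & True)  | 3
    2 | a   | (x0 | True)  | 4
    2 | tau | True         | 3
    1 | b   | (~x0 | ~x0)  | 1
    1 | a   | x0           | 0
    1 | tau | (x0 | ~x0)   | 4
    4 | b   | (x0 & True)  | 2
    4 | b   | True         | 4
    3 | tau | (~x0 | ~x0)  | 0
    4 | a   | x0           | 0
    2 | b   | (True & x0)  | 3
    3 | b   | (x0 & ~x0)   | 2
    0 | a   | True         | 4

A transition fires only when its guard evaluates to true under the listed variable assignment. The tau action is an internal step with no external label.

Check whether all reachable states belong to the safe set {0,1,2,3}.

Safe = {0,1,2,3}
R = {0,4}
  0: safe
  4: outside
reach 4 via a — violates

Answer: INVARIANT VIOLATED at state 4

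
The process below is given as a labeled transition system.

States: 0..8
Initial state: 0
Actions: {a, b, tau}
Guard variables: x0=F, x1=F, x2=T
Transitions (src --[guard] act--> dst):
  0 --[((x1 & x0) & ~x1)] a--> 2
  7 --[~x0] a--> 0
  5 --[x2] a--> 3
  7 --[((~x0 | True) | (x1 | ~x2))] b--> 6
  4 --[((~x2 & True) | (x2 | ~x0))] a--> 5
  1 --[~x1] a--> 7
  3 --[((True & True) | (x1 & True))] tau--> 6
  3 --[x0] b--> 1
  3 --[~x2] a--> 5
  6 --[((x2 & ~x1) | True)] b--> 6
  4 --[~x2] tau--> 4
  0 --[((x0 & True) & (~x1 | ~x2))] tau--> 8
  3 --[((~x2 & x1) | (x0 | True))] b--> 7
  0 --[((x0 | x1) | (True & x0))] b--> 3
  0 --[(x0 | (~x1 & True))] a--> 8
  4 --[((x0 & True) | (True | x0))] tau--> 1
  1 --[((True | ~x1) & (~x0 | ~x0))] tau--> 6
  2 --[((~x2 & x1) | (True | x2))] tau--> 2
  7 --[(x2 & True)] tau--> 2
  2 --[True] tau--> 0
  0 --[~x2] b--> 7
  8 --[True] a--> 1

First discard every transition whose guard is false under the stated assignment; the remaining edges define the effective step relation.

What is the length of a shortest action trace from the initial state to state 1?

BFS to 1:
  L0 = {0}
  L1 = {8}
  L2 = {1}
1 enters at depth 2; path a·a

Answer: 2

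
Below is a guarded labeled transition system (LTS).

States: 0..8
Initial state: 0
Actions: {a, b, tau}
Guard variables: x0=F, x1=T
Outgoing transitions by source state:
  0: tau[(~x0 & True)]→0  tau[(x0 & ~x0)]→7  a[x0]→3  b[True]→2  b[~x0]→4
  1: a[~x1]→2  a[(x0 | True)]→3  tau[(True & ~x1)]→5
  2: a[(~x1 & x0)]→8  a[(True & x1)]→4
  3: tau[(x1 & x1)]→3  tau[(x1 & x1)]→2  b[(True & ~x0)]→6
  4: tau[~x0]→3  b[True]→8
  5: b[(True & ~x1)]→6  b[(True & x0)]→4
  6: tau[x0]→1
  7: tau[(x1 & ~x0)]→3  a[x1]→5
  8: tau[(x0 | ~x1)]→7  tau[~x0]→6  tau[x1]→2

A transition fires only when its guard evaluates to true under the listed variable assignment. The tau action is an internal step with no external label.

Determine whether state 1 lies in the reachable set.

Guard filter leaves 14 enabled edge(s).
L0 = {0}
L1 = {2,4}  now seen {0,2,4}
L2 = {3,8}  now seen {0,2,3,4,8}
L3 = {6}  now seen {0,2,3,4,6,8}
Reach set: {0,2,3,4,6,8}

Answer: UNREACHABLE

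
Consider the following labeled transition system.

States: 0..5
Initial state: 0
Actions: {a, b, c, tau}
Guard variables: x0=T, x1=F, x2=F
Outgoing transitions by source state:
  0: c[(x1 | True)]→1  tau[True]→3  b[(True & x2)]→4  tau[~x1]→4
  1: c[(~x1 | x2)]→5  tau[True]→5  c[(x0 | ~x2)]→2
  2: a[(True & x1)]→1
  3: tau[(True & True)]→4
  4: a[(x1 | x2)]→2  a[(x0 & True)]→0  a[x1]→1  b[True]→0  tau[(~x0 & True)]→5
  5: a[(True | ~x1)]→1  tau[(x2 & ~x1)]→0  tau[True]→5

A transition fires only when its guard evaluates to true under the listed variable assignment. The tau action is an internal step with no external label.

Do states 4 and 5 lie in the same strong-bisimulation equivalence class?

Answer: NOT BISIMILAR

Trace:
Compute ~ classes (split until stable):
  P[0] = {{0,1,2,3,4,5}}
  P[1] = {{0,1},{2},{3},{4},{5}}
  P[2] = {{0},{1},{2},{3},{4},{5}}
Fixed point at round 3; 6 class(es).
class of 4: {4}; class of 5: {5}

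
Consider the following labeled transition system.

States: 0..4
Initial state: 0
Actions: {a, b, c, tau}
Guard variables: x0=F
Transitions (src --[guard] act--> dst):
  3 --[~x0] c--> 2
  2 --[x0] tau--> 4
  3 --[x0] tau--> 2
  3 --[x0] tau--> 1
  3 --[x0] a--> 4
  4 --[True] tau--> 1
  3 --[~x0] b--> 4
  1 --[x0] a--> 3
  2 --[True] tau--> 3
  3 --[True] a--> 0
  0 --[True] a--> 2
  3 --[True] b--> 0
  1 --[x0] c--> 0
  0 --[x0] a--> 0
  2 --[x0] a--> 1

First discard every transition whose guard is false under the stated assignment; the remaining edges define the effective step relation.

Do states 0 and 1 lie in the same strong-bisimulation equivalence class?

Answer: NOT BISIMILAR

Working:
Bisimulation quotient by refinement:
  round 0: {{0,1,2,3,4}}
  round 1: {{0},{1},{2,4},{3}}
  round 2: {{0},{1},{2},{3},{4}}
5 equivalence class(es) (converged in 3)
class of 0: {0}; class of 1: {1}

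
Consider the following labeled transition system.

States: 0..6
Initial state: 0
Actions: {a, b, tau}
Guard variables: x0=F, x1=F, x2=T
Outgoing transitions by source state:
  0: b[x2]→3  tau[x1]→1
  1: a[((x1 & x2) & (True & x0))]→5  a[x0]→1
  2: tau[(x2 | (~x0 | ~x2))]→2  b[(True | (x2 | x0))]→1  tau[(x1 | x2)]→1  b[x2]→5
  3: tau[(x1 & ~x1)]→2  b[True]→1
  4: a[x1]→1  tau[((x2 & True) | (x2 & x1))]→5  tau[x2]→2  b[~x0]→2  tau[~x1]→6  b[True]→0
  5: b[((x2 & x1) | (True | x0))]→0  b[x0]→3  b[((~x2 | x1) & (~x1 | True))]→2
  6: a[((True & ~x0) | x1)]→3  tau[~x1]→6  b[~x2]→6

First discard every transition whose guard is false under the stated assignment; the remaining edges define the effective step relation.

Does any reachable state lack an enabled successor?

Reach set: {0,1,3}
  0: b→3  [1 exit(s)]
  1: ∅  [no exit]
  3: b→1  [1 exit(s)]
witness 1: b·b

Answer: DEADLOCK at state 1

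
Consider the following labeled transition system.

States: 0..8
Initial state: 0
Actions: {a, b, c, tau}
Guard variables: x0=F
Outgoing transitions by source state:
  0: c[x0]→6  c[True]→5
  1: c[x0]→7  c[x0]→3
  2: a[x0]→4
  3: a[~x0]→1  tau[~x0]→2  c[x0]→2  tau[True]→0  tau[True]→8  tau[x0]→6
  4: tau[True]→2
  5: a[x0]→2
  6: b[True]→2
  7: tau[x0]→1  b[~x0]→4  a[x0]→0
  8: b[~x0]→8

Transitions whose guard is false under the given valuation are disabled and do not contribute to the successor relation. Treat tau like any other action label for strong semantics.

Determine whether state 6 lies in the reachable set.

Answer: UNREACHABLE

Analysis:
Guard filter leaves 9 enabled edge(s).
depth 0: {0}
depth 1: {5}  cumulative {0,5}
R = {0,5}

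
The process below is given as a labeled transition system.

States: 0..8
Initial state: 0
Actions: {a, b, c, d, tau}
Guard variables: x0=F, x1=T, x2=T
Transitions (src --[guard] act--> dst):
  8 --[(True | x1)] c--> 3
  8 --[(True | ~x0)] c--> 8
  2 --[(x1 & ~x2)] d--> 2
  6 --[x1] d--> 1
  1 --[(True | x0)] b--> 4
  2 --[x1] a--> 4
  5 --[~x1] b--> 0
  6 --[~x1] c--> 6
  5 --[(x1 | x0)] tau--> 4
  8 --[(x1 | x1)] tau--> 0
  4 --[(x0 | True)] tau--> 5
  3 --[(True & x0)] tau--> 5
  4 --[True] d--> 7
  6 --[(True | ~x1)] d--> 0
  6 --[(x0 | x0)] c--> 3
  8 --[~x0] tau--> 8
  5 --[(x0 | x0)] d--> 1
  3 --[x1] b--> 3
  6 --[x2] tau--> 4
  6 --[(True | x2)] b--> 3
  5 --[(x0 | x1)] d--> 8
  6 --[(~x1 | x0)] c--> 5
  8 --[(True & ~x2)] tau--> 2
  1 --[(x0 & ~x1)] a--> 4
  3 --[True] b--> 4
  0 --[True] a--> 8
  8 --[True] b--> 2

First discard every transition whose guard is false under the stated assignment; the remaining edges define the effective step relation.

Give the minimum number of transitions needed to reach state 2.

Answer: 2

Trace:
BFS to 2:
  Layer 0: {0}
  Layer 1: {8}
  Layer 2: {2,3}
first hit 2 at d=2 via a·b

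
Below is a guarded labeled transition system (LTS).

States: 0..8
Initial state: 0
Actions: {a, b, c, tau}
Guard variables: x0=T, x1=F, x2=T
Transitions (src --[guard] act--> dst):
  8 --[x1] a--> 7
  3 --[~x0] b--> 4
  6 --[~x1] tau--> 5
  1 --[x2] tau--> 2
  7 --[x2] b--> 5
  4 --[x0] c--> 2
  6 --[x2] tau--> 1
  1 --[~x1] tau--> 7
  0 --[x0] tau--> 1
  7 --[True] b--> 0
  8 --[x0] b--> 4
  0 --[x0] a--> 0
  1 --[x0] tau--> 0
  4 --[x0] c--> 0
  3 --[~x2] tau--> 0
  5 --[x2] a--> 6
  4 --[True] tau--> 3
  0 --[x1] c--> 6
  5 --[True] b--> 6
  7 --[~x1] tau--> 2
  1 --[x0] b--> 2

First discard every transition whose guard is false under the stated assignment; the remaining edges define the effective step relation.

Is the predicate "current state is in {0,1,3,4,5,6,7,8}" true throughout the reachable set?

Safe = {0,1,3,4,5,6,7,8}
Reachable = {0,1,2,5,6,7}
  0: ✓
  1: ✓
  2: VIOLATES
  5: ✓
  6: ✓
  7: ✓
reach 2 via tau·tau — violates

Answer: INVARIANT VIOLATED at state 2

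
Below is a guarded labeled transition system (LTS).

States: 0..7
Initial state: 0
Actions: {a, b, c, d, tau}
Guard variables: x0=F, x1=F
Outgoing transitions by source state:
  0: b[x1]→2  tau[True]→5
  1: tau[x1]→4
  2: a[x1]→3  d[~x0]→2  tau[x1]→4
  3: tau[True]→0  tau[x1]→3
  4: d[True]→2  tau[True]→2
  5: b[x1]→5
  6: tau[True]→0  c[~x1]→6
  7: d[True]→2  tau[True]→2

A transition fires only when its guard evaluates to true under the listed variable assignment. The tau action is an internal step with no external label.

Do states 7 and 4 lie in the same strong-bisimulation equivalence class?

Answer: BISIMILAR

Analysis:
Bisimulation quotient by refinement:
  round 0: {{0,1,2,3,4,5,6,7}}
  round 1: {{0,3},{1,5},{2},{4,7},{6}}
  round 2: {{0},{1,5},{2},{3},{4,7},{6}}
Fixed point at round 3; 6 class(es).
[7]={4,7}  [4]={4,7}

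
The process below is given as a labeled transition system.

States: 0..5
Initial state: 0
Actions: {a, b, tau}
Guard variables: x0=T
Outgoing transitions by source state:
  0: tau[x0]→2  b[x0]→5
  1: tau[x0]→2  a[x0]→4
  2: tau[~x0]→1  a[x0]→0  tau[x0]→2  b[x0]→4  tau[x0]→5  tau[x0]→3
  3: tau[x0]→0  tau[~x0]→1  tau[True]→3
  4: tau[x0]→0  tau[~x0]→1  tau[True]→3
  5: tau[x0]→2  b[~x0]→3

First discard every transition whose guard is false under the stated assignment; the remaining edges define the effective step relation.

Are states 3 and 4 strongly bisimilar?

Refine partition for ~:
  π0 = {{0,1,2,3,4,5}}
  π1 = {{0},{1},{2},{3,4,5}}
  π2 = {{0},{1},{2},{3,4},{5}}
stable after 3 split(s): 5 block(s)
3∈{3,4}, 4∈{3,4}

Answer: BISIMILAR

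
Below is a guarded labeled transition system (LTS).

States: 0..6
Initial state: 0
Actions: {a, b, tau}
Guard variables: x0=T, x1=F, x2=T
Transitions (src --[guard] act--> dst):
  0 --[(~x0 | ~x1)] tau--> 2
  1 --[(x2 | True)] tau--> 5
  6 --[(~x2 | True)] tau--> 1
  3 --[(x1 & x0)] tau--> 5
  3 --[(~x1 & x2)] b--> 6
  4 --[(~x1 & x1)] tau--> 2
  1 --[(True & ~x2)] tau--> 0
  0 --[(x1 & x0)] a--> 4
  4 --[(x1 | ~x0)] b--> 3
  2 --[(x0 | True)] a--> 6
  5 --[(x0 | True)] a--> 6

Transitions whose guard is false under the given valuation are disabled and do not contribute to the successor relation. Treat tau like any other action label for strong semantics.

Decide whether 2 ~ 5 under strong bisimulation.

Bisimulation quotient by refinement:
  P[0] = {{0,1,2,3,4,5,6}}
  P[1] = {{0,1,6},{2,5},{3},{4}}
  P[2] = {{0,1},{2,5},{3},{4},{6}}
5 equivalence class(es) (converged in 3)
class of 2: {2,5}; class of 5: {2,5}

Answer: BISIMILAR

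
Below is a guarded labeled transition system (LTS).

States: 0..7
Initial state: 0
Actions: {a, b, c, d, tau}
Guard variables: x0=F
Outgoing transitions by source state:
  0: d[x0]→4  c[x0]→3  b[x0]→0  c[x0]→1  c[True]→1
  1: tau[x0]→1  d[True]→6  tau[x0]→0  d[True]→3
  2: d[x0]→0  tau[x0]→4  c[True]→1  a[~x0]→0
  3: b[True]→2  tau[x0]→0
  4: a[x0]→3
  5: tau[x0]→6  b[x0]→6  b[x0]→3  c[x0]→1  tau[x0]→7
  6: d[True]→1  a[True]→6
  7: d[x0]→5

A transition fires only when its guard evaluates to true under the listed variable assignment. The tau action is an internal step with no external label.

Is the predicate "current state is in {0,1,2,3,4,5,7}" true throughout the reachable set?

Inv-set: {0,1,2,3,4,5,7}
Reachable = {0,1,2,3,6}
  0: safe
  1: safe
  2: safe
  3: safe
  6: ✗ unsafe
reach 6 via c·d — violates

Answer: INVARIANT VIOLATED at state 6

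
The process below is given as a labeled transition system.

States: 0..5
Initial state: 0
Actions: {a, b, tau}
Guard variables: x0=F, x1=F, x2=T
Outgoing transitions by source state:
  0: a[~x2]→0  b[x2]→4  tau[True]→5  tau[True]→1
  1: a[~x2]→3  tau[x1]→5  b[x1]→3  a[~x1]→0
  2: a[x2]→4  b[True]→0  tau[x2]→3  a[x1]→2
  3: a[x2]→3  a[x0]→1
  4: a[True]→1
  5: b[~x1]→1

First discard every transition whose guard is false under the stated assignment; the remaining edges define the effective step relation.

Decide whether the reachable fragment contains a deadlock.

Answer: DEADLOCK-FREE

Trace:
R = {0,1,4,5}
  0: b→4  tau→1  tau→5  [3 exit(s)]
  1: a→0  [1 exit(s)]
  4: a→1  [1 exit(s)]
  5: b→1  [1 exit(s)]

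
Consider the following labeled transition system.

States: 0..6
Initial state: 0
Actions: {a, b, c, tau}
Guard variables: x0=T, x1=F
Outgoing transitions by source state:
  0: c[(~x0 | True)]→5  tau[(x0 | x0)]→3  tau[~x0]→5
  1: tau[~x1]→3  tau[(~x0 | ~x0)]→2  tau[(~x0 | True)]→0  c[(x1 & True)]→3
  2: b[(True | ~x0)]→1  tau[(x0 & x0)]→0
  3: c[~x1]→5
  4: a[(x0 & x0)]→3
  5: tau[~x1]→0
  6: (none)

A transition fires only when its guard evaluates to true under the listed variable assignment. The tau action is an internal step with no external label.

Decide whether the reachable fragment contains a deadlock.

Answer: DEADLOCK-FREE

Analysis:
R = {0,3,5}
  0: c→5  tau→3  [2 exit(s)]
  3: c→5  [1 exit(s)]
  5: tau→0  [1 exit(s)]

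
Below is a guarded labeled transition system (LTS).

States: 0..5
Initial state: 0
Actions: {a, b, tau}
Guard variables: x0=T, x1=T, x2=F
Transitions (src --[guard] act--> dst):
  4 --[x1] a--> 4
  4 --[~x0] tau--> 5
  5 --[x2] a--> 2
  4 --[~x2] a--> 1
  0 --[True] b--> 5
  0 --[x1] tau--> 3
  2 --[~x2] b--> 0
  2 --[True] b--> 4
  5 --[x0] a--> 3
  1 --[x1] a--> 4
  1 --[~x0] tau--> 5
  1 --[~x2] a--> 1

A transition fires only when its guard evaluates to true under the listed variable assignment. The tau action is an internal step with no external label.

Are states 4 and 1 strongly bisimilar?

Answer: BISIMILAR

Analysis:
Compute ~ classes (split until stable):
  π0 = {{0,1,2,3,4,5}}
  π1 = {{0},{1,4,5},{2},{3}}
  π2 = {{0},{1,4},{2},{3},{5}}
Fixed point at round 3; 5 class(es).
4∈{1,4}, 1∈{1,4}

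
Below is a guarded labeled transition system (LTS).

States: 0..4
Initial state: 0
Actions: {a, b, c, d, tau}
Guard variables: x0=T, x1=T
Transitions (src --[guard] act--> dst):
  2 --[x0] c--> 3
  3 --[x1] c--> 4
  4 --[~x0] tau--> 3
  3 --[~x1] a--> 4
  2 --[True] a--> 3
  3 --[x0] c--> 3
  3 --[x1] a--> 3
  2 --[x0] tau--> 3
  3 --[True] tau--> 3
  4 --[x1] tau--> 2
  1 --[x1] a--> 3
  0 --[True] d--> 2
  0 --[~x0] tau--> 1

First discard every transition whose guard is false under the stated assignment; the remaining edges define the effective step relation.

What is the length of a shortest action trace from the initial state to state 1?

Layered search for 1:
  depth 0: {0}
  depth 1: {2}
  depth 2: {3}
  depth 3: {4}
1 never appears.

Answer: UNREACHABLE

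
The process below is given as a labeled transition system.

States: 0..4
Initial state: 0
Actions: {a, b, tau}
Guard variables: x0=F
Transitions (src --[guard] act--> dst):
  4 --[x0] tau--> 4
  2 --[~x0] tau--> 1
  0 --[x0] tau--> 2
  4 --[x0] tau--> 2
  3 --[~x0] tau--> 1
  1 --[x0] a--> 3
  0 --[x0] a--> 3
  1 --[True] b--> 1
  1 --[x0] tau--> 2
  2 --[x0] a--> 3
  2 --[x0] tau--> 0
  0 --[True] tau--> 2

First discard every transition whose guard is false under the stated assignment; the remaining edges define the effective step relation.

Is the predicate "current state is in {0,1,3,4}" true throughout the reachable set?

Answer: INVARIANT VIOLATED at state 2

Trace:
Allowed set {0,1,3,4}
Reachable = {0,1,2}
  0: ok
  1: ok
  2: ✗ unsafe
counterexample path to 2: tau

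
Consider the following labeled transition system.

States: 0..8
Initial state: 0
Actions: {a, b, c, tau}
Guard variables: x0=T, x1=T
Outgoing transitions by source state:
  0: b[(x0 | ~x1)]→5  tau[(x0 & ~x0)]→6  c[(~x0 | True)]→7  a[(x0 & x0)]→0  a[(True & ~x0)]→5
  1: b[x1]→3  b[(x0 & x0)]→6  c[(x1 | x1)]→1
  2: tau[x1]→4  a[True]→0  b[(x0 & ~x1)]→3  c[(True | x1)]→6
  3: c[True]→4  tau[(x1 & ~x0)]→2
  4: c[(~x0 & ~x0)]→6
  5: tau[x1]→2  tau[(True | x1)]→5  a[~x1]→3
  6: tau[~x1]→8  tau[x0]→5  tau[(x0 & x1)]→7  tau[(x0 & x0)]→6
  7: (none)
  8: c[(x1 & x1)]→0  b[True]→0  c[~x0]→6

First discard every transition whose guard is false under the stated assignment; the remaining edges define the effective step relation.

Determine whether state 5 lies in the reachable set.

After dropping false guards: 17 live edges.
Layer 0: {0}
Layer 1: {5,7}  total {0,5,7}
Layer 2: {2}  total {0,2,5,7}
Layer 3: {4,6}  total {0,2,4,5,6,7}
Reach set: {0,2,4,5,6,7}
trace reaching 5: b

Answer: REACHABLE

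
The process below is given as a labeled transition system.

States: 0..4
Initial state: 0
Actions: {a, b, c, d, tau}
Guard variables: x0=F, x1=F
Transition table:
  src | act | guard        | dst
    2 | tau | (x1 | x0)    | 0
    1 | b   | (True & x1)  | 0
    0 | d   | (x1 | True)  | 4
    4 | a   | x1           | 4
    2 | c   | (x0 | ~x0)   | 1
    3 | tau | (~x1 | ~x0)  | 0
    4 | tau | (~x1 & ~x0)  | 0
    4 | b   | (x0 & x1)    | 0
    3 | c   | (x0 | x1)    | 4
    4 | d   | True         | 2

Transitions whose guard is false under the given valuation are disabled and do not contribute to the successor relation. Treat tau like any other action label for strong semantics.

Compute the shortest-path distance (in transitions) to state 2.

Layered search for 2:
  depth 0: {0}
  depth 1: {4}
  depth 2: {2}
depth(2)=2, e.g. d·d

Answer: 2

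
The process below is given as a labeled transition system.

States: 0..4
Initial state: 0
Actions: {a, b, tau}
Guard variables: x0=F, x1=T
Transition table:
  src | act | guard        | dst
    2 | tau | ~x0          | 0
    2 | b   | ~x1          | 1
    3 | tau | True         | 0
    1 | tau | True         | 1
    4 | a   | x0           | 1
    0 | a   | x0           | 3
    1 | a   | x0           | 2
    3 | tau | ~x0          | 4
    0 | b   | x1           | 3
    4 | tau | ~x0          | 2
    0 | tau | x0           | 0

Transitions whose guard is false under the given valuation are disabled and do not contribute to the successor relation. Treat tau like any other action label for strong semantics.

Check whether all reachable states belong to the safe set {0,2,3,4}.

Inv-set: {0,2,3,4}
Reachable = {0,2,3,4}
  0: ok
  2: ok
  3: ok
  4: ok

Answer: INVARIANT HOLDS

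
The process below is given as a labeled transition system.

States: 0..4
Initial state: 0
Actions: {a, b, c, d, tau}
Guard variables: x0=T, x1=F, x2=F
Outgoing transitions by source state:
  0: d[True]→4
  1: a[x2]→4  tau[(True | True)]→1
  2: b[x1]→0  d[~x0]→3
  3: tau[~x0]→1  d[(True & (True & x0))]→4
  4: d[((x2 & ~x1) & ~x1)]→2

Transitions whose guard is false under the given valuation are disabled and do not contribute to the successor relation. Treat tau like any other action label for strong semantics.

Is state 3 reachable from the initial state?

After dropping false guards: 3 live edges.
L0 = {0}
L1 = {4}  now seen {0,4}
R = {0,4}

Answer: UNREACHABLE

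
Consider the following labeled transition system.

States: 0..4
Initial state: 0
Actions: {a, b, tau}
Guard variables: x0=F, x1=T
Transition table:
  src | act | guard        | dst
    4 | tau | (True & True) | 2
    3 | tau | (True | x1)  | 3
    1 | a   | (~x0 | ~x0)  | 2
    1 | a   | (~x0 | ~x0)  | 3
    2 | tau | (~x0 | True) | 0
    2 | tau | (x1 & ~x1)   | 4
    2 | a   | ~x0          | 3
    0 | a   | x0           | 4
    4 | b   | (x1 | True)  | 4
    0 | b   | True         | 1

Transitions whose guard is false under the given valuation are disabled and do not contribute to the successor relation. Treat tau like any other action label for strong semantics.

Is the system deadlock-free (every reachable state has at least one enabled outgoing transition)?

Answer: DEADLOCK-FREE

Trace:
R = {0,1,2,3}
  0: b→1  [deg 1]
  1: a→2  a→3  [deg 2]
  2: a→3  tau→0  [deg 2]
  3: tau→3  [deg 1]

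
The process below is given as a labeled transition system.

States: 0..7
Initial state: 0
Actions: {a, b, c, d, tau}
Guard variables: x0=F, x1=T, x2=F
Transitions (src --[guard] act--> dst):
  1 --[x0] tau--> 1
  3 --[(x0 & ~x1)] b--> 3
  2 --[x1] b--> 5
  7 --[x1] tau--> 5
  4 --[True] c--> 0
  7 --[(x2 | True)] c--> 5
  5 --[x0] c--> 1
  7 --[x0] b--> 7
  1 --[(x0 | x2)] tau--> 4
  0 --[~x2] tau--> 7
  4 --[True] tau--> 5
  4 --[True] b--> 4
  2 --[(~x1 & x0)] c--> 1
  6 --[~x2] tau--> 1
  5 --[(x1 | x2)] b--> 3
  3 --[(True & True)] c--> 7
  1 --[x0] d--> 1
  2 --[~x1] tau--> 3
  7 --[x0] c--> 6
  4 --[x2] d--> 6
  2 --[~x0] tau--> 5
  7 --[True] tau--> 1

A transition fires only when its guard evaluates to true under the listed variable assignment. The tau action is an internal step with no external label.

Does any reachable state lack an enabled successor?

Reachable = {0,1,3,5,7}
  0: tau→7  [1 out]
  1: ∅  [no exit]
  3: c→7  [1 out]
  5: b→3  [1 out]
  7: c→5  tau→1  tau→5  [3 out]
Path to 1: tau·tau

Answer: DEADLOCK at state 1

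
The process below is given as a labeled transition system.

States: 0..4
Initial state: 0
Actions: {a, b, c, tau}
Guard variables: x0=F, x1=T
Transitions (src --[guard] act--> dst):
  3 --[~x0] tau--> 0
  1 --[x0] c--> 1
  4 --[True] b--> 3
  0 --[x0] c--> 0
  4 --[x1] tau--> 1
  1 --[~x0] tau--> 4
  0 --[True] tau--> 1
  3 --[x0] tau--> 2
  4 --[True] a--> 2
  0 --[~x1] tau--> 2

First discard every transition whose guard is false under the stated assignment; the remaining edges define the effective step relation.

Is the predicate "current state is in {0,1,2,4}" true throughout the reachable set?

Answer: INVARIANT VIOLATED at state 3

Trace:
Allowed set {0,1,2,4}
Reachable = {0,1,2,3,4}
  0: safe
  1: safe
  2: safe
  3: ✗ unsafe
  4: safe
witness against invariant: tau·tau·b → 3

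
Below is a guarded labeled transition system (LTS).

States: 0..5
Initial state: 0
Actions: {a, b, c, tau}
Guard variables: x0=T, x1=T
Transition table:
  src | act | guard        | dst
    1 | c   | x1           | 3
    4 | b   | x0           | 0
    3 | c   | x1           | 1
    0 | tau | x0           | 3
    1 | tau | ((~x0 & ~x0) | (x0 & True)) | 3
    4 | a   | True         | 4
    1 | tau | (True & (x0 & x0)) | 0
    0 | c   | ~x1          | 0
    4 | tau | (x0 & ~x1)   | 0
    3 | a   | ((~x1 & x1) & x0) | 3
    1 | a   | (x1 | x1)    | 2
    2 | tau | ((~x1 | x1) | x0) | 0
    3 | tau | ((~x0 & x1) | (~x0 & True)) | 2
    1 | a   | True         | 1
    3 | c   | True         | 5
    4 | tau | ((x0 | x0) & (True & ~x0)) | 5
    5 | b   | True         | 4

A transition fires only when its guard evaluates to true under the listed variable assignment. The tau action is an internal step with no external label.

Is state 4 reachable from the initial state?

Guard filter leaves 12 enabled edge(s).
depth 0: {0}
depth 1: {3}  cumulative {0,3}
depth 2: {1,5}  cumulative {0,1,3,5}
depth 3: {2,4}  cumulative {0,1,2,3,4,5}
Reachable = {0,1,2,3,4,5}
witness 4: tau·c·b

Answer: REACHABLE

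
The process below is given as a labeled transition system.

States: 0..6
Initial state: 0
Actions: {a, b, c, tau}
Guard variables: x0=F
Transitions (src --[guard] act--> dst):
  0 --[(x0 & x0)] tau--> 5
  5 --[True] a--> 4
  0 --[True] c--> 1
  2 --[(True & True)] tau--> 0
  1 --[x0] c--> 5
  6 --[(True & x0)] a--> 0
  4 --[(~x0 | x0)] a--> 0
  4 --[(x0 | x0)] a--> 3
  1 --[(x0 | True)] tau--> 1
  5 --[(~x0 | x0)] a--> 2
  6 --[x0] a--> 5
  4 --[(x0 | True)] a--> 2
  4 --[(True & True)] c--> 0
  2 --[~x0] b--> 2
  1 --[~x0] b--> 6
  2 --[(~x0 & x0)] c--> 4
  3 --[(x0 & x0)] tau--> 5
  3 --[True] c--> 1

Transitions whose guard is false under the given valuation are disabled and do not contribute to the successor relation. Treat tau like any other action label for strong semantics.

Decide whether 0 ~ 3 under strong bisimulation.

Compute ~ classes (split until stable):
  P[0] = {{0,1,2,3,4,5,6}}
  P[1] = {{0,3},{1,2},{4},{5},{6}}
  P[2] = {{0,3},{1},{2},{4},{5},{6}}
Fixed point at round 3; 6 class(es).
[0]={0,3}  [3]={0,3}

Answer: BISIMILAR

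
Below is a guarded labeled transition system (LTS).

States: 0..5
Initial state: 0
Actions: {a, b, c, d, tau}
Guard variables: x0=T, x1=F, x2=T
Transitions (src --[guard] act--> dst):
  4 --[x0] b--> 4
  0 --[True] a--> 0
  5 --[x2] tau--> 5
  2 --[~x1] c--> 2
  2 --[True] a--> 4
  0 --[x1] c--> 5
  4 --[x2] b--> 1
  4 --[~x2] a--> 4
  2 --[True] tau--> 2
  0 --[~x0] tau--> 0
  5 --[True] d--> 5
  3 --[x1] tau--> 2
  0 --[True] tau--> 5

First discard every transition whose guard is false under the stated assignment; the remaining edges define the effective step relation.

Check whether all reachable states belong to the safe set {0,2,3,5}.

Answer: INVARIANT HOLDS

Analysis:
Allowed set {0,2,3,5}
Reachable = {0,5}
  0: ok
  5: ok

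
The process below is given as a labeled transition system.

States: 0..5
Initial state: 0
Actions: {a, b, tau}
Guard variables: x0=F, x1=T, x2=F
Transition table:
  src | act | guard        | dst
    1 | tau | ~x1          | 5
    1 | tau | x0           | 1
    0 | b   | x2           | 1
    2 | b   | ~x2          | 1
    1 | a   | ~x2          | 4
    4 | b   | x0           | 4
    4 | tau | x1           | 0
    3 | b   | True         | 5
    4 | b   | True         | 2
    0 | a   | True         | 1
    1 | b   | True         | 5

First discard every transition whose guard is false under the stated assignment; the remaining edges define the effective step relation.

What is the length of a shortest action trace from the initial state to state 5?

Answer: 2

Analysis:
BFS to 5:
  L0 = {0}
  L1 = {1}
  L2 = {4,5}
first hit 5 at d=2 via a·b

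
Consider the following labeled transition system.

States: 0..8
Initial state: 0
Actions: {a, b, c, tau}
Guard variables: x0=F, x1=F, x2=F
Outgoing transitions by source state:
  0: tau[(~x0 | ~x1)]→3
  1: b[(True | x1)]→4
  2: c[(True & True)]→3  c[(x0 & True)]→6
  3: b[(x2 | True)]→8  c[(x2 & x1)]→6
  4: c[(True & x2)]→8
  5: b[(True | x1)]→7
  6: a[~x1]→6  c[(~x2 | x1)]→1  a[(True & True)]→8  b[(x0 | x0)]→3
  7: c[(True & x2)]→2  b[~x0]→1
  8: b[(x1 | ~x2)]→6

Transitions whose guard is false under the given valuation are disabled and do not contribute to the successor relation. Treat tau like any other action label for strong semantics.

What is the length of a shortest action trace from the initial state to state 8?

BFS to 8:
  depth 0: {0}
  depth 1: {3}
  depth 2: {8}
8 enters at depth 2; path tau·b

Answer: 2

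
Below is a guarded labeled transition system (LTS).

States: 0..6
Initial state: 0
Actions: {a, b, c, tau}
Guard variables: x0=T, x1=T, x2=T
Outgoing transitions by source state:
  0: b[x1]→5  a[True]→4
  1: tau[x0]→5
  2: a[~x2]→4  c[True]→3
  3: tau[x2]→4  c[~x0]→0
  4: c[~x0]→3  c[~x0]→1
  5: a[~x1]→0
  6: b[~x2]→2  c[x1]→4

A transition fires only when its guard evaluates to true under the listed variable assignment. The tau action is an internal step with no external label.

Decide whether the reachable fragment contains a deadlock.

Reach set: {0,4,5}
  0: a→4  b→5  [2 out]
  4: ∅  [deadlock]
  5: ∅  [deadlock]
Path to 4: a

Answer: DEADLOCK at state 4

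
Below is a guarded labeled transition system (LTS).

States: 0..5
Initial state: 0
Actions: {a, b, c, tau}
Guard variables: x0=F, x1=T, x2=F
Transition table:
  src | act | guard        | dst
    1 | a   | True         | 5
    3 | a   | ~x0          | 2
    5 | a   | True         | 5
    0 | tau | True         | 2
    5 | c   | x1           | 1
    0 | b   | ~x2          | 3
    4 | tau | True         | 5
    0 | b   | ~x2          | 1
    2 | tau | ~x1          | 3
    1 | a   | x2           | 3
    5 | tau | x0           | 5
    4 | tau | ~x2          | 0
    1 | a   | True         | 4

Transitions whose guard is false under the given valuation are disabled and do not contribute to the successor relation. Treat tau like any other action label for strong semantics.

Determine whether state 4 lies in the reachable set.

Guard filter leaves 10 enabled edge(s).
depth 0: {0}
depth 1: {1,2,3}  now seen {0,1,2,3}
depth 2: {4,5}  now seen {0,1,2,3,4,5}
R = {0,1,2,3,4,5}
Path to 4: b·a

Answer: REACHABLE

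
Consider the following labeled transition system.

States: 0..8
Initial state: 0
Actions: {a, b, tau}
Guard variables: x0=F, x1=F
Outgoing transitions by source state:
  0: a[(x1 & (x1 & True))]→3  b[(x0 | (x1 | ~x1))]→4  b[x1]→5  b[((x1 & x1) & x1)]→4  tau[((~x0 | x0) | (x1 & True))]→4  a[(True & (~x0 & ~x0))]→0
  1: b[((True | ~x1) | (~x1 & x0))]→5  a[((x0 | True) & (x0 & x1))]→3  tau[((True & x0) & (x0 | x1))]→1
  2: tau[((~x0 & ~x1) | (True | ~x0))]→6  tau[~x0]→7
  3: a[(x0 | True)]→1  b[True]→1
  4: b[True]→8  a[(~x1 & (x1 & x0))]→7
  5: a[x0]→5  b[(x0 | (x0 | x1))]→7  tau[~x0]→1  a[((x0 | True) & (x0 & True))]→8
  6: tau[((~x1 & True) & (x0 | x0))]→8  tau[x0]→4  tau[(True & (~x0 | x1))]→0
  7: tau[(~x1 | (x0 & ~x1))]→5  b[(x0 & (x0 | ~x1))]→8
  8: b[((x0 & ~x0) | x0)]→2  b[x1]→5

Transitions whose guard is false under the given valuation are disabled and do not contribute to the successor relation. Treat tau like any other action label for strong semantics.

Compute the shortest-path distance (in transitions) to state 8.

Answer: 2

Working:
Layered search for 8:
  L0 = {0}
  L1 = {4}
  L2 = {8}
depth(8)=2, e.g. b·b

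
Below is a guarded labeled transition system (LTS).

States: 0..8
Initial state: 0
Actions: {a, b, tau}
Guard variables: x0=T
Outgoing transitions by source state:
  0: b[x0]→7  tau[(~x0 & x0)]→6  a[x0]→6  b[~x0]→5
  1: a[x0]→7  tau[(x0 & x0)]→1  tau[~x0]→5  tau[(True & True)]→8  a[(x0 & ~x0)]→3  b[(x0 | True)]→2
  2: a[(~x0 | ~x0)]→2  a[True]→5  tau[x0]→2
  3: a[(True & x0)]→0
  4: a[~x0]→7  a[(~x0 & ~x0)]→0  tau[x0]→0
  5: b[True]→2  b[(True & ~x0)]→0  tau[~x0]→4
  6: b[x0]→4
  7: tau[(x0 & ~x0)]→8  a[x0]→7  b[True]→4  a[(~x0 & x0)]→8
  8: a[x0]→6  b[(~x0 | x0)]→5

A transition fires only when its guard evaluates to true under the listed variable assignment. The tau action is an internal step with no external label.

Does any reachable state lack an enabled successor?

Reach set: {0,4,6,7}
  0: a→6  b→7  [2 out]
  4: tau→0  [1 out]
  6: b→4  [1 out]
  7: a→7  b→4  [2 out]

Answer: DEADLOCK-FREE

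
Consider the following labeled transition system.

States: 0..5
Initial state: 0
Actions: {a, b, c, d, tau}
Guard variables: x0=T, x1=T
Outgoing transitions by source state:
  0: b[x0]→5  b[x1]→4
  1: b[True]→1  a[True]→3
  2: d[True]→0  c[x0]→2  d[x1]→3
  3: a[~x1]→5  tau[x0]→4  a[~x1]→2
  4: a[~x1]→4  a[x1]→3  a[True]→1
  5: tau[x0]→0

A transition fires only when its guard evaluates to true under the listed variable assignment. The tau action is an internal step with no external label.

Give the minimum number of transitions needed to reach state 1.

Answer: 2

Working:
BFS to 1:
  depth 0: {0}
  depth 1: {4,5}
  depth 2: {1,3}
first hit 1 at d=2 via b·a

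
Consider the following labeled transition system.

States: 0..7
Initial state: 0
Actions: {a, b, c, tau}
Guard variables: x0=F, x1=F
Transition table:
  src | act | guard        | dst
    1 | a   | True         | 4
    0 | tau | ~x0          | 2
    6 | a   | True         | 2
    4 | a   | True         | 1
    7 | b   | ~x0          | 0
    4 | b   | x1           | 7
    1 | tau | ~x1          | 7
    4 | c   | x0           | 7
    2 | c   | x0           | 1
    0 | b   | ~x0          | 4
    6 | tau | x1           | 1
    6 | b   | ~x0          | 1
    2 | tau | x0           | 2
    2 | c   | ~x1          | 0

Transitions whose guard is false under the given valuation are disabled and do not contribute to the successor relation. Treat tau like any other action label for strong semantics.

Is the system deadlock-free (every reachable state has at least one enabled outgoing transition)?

Answer: DEADLOCK-FREE

Working:
Reachable = {0,1,2,4,7}
  0: b→4  tau→2  [2 exit(s)]
  1: a→4  tau→7  [2 exit(s)]
  2: c→0  [1 exit(s)]
  4: a→1  [1 exit(s)]
  7: b→0  [1 exit(s)]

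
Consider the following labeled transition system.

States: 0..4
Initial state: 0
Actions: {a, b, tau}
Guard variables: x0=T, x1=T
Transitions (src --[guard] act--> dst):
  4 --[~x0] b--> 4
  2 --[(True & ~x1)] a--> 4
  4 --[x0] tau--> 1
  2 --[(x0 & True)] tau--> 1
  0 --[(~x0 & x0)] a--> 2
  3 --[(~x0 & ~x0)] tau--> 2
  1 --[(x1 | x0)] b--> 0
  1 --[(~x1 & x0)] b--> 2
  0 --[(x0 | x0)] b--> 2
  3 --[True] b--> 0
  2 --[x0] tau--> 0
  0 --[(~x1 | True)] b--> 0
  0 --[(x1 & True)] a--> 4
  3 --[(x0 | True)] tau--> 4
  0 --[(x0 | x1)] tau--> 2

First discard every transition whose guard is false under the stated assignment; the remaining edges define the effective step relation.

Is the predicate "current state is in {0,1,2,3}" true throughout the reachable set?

Allowed set {0,1,2,3}
R = {0,1,2,4}
  0: ✓
  1: ✓
  2: ✓
  4: VIOLATES
reach 4 via a — violates

Answer: INVARIANT VIOLATED at state 4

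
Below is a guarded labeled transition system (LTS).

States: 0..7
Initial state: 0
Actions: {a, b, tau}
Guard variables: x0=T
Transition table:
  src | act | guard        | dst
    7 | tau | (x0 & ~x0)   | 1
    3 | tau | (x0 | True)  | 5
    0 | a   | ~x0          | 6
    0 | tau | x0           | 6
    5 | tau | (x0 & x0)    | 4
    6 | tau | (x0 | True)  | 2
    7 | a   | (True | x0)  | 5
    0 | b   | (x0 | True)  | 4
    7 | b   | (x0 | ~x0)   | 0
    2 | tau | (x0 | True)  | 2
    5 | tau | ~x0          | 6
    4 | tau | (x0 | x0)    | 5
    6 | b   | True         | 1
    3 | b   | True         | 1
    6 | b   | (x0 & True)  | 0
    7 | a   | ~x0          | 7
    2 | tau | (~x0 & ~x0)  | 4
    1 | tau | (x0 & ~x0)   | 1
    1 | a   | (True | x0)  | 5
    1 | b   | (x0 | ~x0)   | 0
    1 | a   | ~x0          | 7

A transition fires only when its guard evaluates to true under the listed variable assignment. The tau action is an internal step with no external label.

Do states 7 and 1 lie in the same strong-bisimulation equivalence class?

Refine partition for ~:
  π0 = {{0,1,2,3,4,5,6,7}}
  π1 = {{0,3,6},{1,7},{2,4,5}}
  π2 = {{0},{1,7},{2,4,5},{3},{6}}
stable after 3 split(s): 5 block(s)
class of 7: {1,7}; class of 1: {1,7}

Answer: BISIMILAR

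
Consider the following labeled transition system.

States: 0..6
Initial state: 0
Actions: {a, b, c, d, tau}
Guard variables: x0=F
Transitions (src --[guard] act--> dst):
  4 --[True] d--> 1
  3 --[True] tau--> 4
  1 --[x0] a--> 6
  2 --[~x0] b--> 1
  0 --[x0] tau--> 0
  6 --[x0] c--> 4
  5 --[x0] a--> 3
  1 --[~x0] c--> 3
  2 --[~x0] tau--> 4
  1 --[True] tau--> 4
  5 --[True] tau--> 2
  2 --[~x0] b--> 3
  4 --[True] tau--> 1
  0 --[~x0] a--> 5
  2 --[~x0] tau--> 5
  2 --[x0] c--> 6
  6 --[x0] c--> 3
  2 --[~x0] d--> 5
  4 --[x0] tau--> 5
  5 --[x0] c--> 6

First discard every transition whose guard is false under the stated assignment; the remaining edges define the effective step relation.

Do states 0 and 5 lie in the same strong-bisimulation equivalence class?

Answer: NOT BISIMILAR

Working:
Refine partition for ~:
  round 0: {{0,1,2,3,4,5,6}}
  round 1: {{0},{1},{2},{3,5},{4},{6}}
  round 2: {{0},{1},{2},{3},{4},{5},{6}}
Fixed point at round 3; 7 class(es).
[0]={0}  [5]={5}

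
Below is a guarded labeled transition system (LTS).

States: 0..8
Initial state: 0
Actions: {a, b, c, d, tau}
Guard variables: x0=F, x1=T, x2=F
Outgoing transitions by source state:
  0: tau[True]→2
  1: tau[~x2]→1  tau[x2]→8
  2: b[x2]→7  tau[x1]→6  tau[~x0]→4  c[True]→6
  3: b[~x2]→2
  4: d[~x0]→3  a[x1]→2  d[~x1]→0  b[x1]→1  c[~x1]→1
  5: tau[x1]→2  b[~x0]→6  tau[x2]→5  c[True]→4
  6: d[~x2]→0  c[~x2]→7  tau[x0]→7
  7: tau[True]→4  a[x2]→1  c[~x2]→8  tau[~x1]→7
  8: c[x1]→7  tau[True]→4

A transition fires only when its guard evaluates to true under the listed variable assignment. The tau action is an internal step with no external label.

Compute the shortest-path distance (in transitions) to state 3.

Answer: 3

Working:
Breadth-first toward 3:
  L0 = {0}
  L1 = {2}
  L2 = {4,6}
  L3 = {1,3,7}
3 enters at depth 3; path tau·tau·d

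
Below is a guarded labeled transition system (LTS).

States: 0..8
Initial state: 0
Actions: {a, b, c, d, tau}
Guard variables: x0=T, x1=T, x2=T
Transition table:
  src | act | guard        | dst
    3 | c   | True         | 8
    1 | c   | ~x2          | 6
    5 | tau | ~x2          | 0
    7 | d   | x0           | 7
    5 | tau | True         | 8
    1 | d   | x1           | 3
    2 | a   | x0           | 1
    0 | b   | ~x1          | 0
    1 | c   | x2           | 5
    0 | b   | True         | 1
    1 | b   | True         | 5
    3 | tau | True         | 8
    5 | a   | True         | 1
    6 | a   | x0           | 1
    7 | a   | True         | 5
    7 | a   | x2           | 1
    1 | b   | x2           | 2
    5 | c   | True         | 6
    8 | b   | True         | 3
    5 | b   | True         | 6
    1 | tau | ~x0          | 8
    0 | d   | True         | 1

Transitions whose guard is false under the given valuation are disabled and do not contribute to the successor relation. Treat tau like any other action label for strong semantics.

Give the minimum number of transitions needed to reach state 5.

Answer: 2

Analysis:
Breadth-first toward 5:
  L0 = {0}
  L1 = {1}
  L2 = {2,3,5}
first hit 5 at d=2 via b·b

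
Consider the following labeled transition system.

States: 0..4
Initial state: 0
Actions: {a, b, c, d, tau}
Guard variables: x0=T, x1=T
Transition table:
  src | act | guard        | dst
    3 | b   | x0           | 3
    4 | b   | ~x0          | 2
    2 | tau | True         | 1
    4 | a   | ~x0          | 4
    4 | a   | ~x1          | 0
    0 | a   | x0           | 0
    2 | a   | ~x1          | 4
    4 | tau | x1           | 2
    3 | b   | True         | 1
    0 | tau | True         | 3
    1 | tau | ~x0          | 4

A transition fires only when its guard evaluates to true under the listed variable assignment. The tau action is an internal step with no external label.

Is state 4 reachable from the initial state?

6 transition(s) survive guard evaluation.
L0 = {0}
L1 = {3}  now seen {0,3}
L2 = {1}  now seen {0,1,3}
Reachable = {0,1,3}

Answer: UNREACHABLE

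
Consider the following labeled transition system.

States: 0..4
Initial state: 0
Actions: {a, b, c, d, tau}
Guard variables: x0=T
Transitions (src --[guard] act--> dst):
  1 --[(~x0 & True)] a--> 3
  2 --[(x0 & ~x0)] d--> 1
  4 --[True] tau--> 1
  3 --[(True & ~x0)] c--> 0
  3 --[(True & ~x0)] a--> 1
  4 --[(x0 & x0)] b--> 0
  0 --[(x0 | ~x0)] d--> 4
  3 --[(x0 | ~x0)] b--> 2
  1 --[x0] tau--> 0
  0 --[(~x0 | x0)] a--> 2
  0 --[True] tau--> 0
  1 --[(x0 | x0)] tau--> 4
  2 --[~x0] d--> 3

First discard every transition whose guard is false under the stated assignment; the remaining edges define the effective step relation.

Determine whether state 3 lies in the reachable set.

Answer: UNREACHABLE

Analysis:
After dropping false guards: 8 live edges.
Layer 0: {0}
Layer 1: {2,4}  total {0,2,4}
Layer 2: {1}  total {0,1,2,4}
Reachable = {0,1,2,4}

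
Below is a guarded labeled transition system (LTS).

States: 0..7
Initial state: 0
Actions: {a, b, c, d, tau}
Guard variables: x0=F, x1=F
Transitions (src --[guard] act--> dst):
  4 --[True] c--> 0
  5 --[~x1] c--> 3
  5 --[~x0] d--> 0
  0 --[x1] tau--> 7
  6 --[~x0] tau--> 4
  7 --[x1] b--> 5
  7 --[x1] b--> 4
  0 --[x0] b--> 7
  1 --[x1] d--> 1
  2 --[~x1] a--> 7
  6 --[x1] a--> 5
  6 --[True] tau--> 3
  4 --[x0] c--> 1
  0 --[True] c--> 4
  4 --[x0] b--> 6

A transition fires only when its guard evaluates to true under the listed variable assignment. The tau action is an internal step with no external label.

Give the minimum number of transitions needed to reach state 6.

Layered search for 6:
  depth 0: {0}
  depth 1: {4}
6 never appears.

Answer: UNREACHABLE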